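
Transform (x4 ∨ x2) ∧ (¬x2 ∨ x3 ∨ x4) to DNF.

(x4 ∨ x2) ∧ (¬x2 ∨ x3 ∨ x4)
= (x4 ∧ ¬x2) ∨ (x4 ∧ x3) ∨ (x4 ∧ x4) ∨ (x2 ∧ ¬x2) ∨ (x2 ∧ x3) ∨ (x2 ∧ x4)   (distribute ∧ over ∨)
= x4 ∨ (x2 ∧ x3)   (simplify)

x4 ∨ (x2 ∧ x3)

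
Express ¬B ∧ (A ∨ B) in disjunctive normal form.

¬B ∧ A

¬B ∧ (A ∨ B)
≡ (¬B ∧ A) ∨ (¬B ∧ B)   [distribute ∧ over ∨]
≡ ¬B ∧ A   [simplify]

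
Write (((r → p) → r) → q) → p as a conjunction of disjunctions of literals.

(r ∨ p) ∧ (¬q ∨ p)

(((r → p) → r) → q) → p
⇔ ¬(((r → p) → r) → q) ∨ p   — eliminate →
⇔ ¬(¬((r → p) → r) ∨ q) ∨ p   — eliminate →
⇔ ¬(¬(¬(r → p) ∨ r) ∨ q) ∨ p   — eliminate →
⇔ ¬(¬(¬(¬r ∨ p) ∨ r) ∨ q) ∨ p   — eliminate →
⇔ (¬¬(¬(¬r ∨ p) ∨ r) ∧ ¬q) ∨ p   — De Morgan
⇔ ((¬(¬r ∨ p) ∨ r) ∧ ¬q) ∨ p   — double negation
⇔ (((¬¬r ∧ ¬p) ∨ r) ∧ ¬q) ∨ p   — De Morgan
⇔ (((r ∧ ¬p) ∨ r) ∧ ¬q) ∨ p   — double negation
⇔ (r ∨ r ∨ p) ∧ (¬p ∨ r ∨ p) ∧ (¬q ∨ p)   — distribute ∨ over ∧
⇔ (r ∨ p) ∧ (¬q ∨ p)   — simplify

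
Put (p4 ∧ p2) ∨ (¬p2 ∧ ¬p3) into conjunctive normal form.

(p4 ∨ ¬p2) ∧ (p4 ∨ ¬p3) ∧ (p2 ∨ ¬p3)

(p4 ∧ p2) ∨ (¬p2 ∧ ¬p3)
≡ (p4 ∨ ¬p2) ∧ (p4 ∨ ¬p3) ∧ (p2 ∨ ¬p2) ∧ (p2 ∨ ¬p3)   [distribute ∨ over ∧]
≡ (p4 ∨ ¬p2) ∧ (p4 ∨ ¬p3) ∧ (p2 ∨ ¬p3)   [simplify]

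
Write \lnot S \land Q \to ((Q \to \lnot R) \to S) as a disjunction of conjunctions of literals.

\lnot S \land Q \to ((Q \to \lnot R) \to S)
= \lnot (\lnot S \land Q) \lor ((Q \to \lnot R) \to S)
= \lnot (\lnot S \land Q) \lor \lnot (Q \to \lnot R) \lor S
= \lnot (\lnot S \land Q) \lor \lnot (\lnot Q \lor \lnot R) \lor S
= \lnot \lnot S \lor \lnot Q \lor \lnot (\lnot Q \lor \lnot R) \lor S
= S \lor \lnot Q \lor \lnot (\lnot Q \lor \lnot R) \lor S
= S \lor \lnot Q \lor \lnot \lnot Q \land \lnot \lnot R \lor S
= S \lor \lnot Q \lor Q \land \lnot \lnot R \lor S
= S \lor \lnot Q \lor Q \land R \lor S
= S \lor \lnot Q \lor Q \land R

S \lor \lnot Q \lor Q \land R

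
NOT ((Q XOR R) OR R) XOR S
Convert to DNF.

(NOT Q AND NOT R AND NOT S) OR (Q AND NOT R AND S) OR (R AND S)

NOT ((Q XOR R) OR R) XOR S
= (NOT ((Q XOR R) OR R) AND NOT S) OR (NOT NOT ((Q XOR R) OR R) AND S)   (expand XOR)
= (NOT ((Q AND NOT R) OR (NOT Q AND R) OR R) AND NOT S) OR (NOT NOT ((Q XOR R) OR R) AND S)   (expand XOR)
= (NOT ((Q AND NOT R) OR (NOT Q AND R) OR R) AND NOT S) OR (NOT NOT ((Q AND NOT R) OR (NOT Q AND R) OR R) AND S)   (expand XOR)
= (NOT (Q AND NOT R) AND NOT (NOT Q AND R) AND NOT R AND NOT S) OR (NOT NOT ((Q AND NOT R) OR (NOT Q AND R) OR R) AND S)   (De Morgan)
= ((NOT Q OR NOT NOT R) AND NOT (NOT Q AND R) AND NOT R AND NOT S) OR (NOT NOT ((Q AND NOT R) OR (NOT Q AND R) OR R) AND S)   (De Morgan)
= ((NOT Q OR R) AND NOT (NOT Q AND R) AND NOT R AND NOT S) OR (NOT NOT ((Q AND NOT R) OR (NOT Q AND R) OR R) AND S)   (double negation)
= ((NOT Q OR R) AND (NOT NOT Q OR NOT R) AND NOT R AND NOT S) OR (NOT NOT ((Q AND NOT R) OR (NOT Q AND R) OR R) AND S)   (De Morgan)
= ((NOT Q OR R) AND (Q OR NOT R) AND NOT R AND NOT S) OR (NOT NOT ((Q AND NOT R) OR (NOT Q AND R) OR R) AND S)   (double negation)
= ((NOT Q OR R) AND (Q OR NOT R) AND NOT R AND NOT S) OR (((Q AND NOT R) OR (NOT Q AND R) OR R) AND S)   (double negation)
= (NOT Q AND Q AND NOT R AND NOT S) OR (NOT Q AND NOT R AND NOT R AND NOT S) OR (R AND Q AND NOT R AND NOT S) OR (R AND NOT R AND NOT R AND NOT S) OR (Q AND NOT R AND S) OR (NOT Q AND R AND S) OR (R AND S)   (distribute AND over OR)
= (NOT Q AND NOT R AND NOT S) OR (Q AND NOT R AND S) OR (R AND S)   (simplify)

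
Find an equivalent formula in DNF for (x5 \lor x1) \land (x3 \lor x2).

(x5 \lor x1) \land (x3 \lor x2)
⇔ (x5 \land x3) \lor (x5 \land x2) \lor (x1 \land x3) \lor (x1 \land x2)   [distribute \land over \lor]

(x5 \land x3) \lor (x5 \land x2) \lor (x1 \land x3) \lor (x1 \land x2)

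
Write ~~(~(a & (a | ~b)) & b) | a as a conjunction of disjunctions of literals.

b | a

~~(~(a & (a | ~b)) & b) | a
= (~(a & (a | ~b)) & b) | a   [double negation]
= ((~a | ~(a | ~b)) & b) | a   [De Morgan]
= ((~a | (~a & ~~b)) & b) | a   [De Morgan]
= ((~a | (~a & b)) & b) | a   [double negation]
= (~a | ~a | a) & (~a | b | a) & (b | a)   [distribute | over &]
= b | a   [simplify]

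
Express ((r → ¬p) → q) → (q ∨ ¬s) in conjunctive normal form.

¬r ∨ ¬p ∨ q ∨ ¬s

((r → ¬p) → q) → (q ∨ ¬s)
⇔ ¬((r → ¬p) → q) ∨ q ∨ ¬s   [eliminate →]
⇔ ¬(¬(r → ¬p) ∨ q) ∨ q ∨ ¬s   [eliminate →]
⇔ ¬(¬(¬r ∨ ¬p) ∨ q) ∨ q ∨ ¬s   [eliminate →]
⇔ (¬¬(¬r ∨ ¬p) ∧ ¬q) ∨ q ∨ ¬s   [De Morgan]
⇔ ((¬r ∨ ¬p) ∧ ¬q) ∨ q ∨ ¬s   [double negation]
⇔ (¬r ∨ ¬p ∨ q ∨ ¬s) ∧ (¬q ∨ q ∨ ¬s)   [distribute ∨ over ∧]
⇔ ¬r ∨ ¬p ∨ q ∨ ¬s   [simplify]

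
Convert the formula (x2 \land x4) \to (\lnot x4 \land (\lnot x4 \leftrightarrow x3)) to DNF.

\lnot x2 \lor \lnot x4

(x2 \land x4) \to (\lnot x4 \land (\lnot x4 \leftrightarrow x3))
= \lnot (x2 \land x4) \lor (\lnot x4 \land (\lnot x4 \leftrightarrow x3))
= \lnot (x2 \land x4) \lor (\lnot x4 \land (\lnot x4 \to x3) \land (x3 \to \lnot x4))
= \lnot (x2 \land x4) \lor (\lnot x4 \land (\lnot \lnot x4 \lor x3) \land (x3 \to \lnot x4))
= \lnot (x2 \land x4) \lor (\lnot x4 \land (\lnot \lnot x4 \lor x3) \land (\lnot x3 \lor \lnot x4))
= \lnot x2 \lor \lnot x4 \lor (\lnot x4 \land (\lnot \lnot x4 \lor x3) \land (\lnot x3 \lor \lnot x4))
= \lnot x2 \lor \lnot x4 \lor (\lnot x4 \land (x4 \lor x3) \land (\lnot x3 \lor \lnot x4))
= \lnot x2 \lor \lnot x4 \lor (\lnot x4 \land x4 \land \lnot x3) \lor (\lnot x4 \land x4 \land \lnot x4) \lor (\lnot x4 \land x3 \land \lnot x3) \lor (\lnot x4 \land x3 \land \lnot x4)
= \lnot x2 \lor \lnot x4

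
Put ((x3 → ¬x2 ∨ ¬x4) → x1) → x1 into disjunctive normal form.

((x3 → ¬x2 ∨ ¬x4) → x1) → x1
= ¬((x3 → ¬x2 ∨ ¬x4) → x1) ∨ x1   [eliminate →]
= ¬(¬(x3 → ¬x2 ∨ ¬x4) ∨ x1) ∨ x1   [eliminate →]
= ¬(¬(¬x3 ∨ ¬x2 ∨ ¬x4) ∨ x1) ∨ x1   [eliminate →]
= ¬¬(¬x3 ∨ ¬x2 ∨ ¬x4) ∧ ¬x1 ∨ x1   [De Morgan]
= (¬x3 ∨ ¬x2 ∨ ¬x4) ∧ ¬x1 ∨ x1   [double negation]
= ¬x3 ∧ ¬x1 ∨ ¬x2 ∧ ¬x1 ∨ ¬x4 ∧ ¬x1 ∨ x1   [distribute ∧ over ∨]

¬x3 ∧ ¬x1 ∨ ¬x2 ∧ ¬x1 ∨ ¬x4 ∧ ¬x1 ∨ x1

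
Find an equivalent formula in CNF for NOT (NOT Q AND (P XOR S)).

(Q OR NOT P OR S) AND (Q OR NOT S OR P)

NOT (NOT Q AND (P XOR S))
≡ NOT (NOT Q AND (P OR S) AND NOT (P AND S))   — expand XOR
≡ NOT NOT Q OR NOT (P OR S) OR NOT NOT (P AND S)   — De Morgan
≡ Q OR NOT (P OR S) OR NOT NOT (P AND S)   — double negation
≡ Q OR (NOT P AND NOT S) OR NOT NOT (P AND S)   — De Morgan
≡ Q OR (NOT P AND NOT S) OR (P AND S)   — double negation
≡ (Q OR NOT P OR P) AND (Q OR NOT P OR S) AND (Q OR NOT S OR P) AND (Q OR NOT S OR S)   — distribute OR over AND
≡ (Q OR NOT P OR S) AND (Q OR NOT S OR P)   — simplify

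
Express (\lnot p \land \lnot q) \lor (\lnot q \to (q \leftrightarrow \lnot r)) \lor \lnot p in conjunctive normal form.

\lnot p \lor q \lor r

(\lnot p \land \lnot q) \lor (\lnot q \to (q \leftrightarrow \lnot r)) \lor \lnot p
= (\lnot p \land \lnot q) \lor \lnot \lnot q \lor (q \leftrightarrow \lnot r) \lor \lnot p   [eliminate \to]
= (\lnot p \land \lnot q) \lor \lnot \lnot q \lor ((q \to \lnot r) \land (\lnot r \to q)) \lor \lnot p   [eliminate \leftrightarrow]
= (\lnot p \land \lnot q) \lor \lnot \lnot q \lor ((\lnot q \lor \lnot r) \land (\lnot r \to q)) \lor \lnot p   [eliminate \to]
= (\lnot p \land \lnot q) \lor \lnot \lnot q \lor ((\lnot q \lor \lnot r) \land (\lnot \lnot r \lor q)) \lor \lnot p   [eliminate \to]
= (\lnot p \land \lnot q) \lor q \lor ((\lnot q \lor \lnot r) \land (\lnot \lnot r \lor q)) \lor \lnot p   [double negation]
= (\lnot p \land \lnot q) \lor q \lor ((\lnot q \lor \lnot r) \land (r \lor q)) \lor \lnot p   [double negation]
= (\lnot p \lor q \lor \lnot q \lor \lnot r \lor \lnot p) \land (\lnot p \lor q \lor r \lor q \lor \lnot p) \land (\lnot q \lor q \lor \lnot q \lor \lnot r \lor \lnot p) \land (\lnot q \lor q \lor r \lor q \lor \lnot p)   [distribute \lor over \land]
= \lnot p \lor q \lor r   [simplify]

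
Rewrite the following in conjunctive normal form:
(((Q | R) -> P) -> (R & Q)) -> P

(~Q | P) & (~R | P)

(((Q | R) -> P) -> (R & Q)) -> P
≡ ~(((Q | R) -> P) -> (R & Q)) | P   — eliminate ->
≡ ~(~((Q | R) -> P) | (R & Q)) | P   — eliminate ->
≡ ~(~(~(Q | R) | P) | (R & Q)) | P   — eliminate ->
≡ (~~(~(Q | R) | P) & ~(R & Q)) | P   — De Morgan
≡ ((~(Q | R) | P) & ~(R & Q)) | P   — double negation
≡ (((~Q & ~R) | P) & ~(R & Q)) | P   — De Morgan
≡ (((~Q & ~R) | P) & (~R | ~Q)) | P   — De Morgan
≡ (~Q | P | P) & (~R | P | P) & (~R | ~Q | P)   — distribute | over &
≡ (~Q | P) & (~R | P)   — simplify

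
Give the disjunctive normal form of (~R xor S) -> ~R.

(R & ~S) | ~R

(~R xor S) -> ~R
= ~(~R xor S) | ~R   (eliminate ->)
= ~((~R & ~S) | (~~R & S)) | ~R   (expand xor)
= (~(~R & ~S) & ~(~~R & S)) | ~R   (De Morgan)
= ((~~R | ~~S) & ~(~~R & S)) | ~R   (De Morgan)
= ((R | ~~S) & ~(~~R & S)) | ~R   (double negation)
= ((R | S) & ~(~~R & S)) | ~R   (double negation)
= ((R | S) & (~~~R | ~S)) | ~R   (De Morgan)
= ((R | S) & (~R | ~S)) | ~R   (double negation)
= (R & ~R) | (R & ~S) | (S & ~R) | (S & ~S) | ~R   (distribute & over |)
= (R & ~S) | ~R   (simplify)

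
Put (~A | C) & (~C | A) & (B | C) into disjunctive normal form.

(~A & ~C & B) | (C & A)

(~A | C) & (~C | A) & (B | C)
≡ (~A & ~C & B) | (~A & ~C & C) | (~A & A & B) | (~A & A & C) | (C & ~C & B) | (C & ~C & C) | (C & A & B) | (C & A & C)   — distribute & over |
≡ (~A & ~C & B) | (C & A)   — simplify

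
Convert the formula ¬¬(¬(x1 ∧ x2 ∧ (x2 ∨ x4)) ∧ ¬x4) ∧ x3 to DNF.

(¬x1 ∧ ¬x4 ∧ x3) ∨ (¬x2 ∧ ¬x4 ∧ x3)

¬¬(¬(x1 ∧ x2 ∧ (x2 ∨ x4)) ∧ ¬x4) ∧ x3
= ¬(x1 ∧ x2 ∧ (x2 ∨ x4)) ∧ ¬x4 ∧ x3   [double negation]
= (¬x1 ∨ ¬x2 ∨ ¬(x2 ∨ x4)) ∧ ¬x4 ∧ x3   [De Morgan]
= (¬x1 ∨ ¬x2 ∨ (¬x2 ∧ ¬x4)) ∧ ¬x4 ∧ x3   [De Morgan]
= (¬x1 ∧ ¬x4 ∧ x3) ∨ (¬x2 ∧ ¬x4 ∧ x3) ∨ (¬x2 ∧ ¬x4 ∧ ¬x4 ∧ x3)   [distribute ∧ over ∨]
= (¬x1 ∧ ¬x4 ∧ x3) ∨ (¬x2 ∧ ¬x4 ∧ x3)   [simplify]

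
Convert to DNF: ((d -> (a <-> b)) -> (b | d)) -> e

((d -> (a <-> b)) -> (b | d)) -> e
= ~((d -> (a <-> b)) -> (b | d)) | e   — eliminate ->
= ~(~(d -> (a <-> b)) | b | d) | e   — eliminate ->
= ~(~(~d | (a <-> b)) | b | d) | e   — eliminate ->
= ~(~(~d | ((a -> b) & (b -> a))) | b | d) | e   — eliminate <->
= ~(~(~d | ((~a | b) & (b -> a))) | b | d) | e   — eliminate ->
= ~(~(~d | ((~a | b) & (~b | a))) | b | d) | e   — eliminate ->
= (~~(~d | ((~a | b) & (~b | a))) & ~b & ~d) | e   — De Morgan
= ((~d | ((~a | b) & (~b | a))) & ~b & ~d) | e   — double negation
= (~d & ~b & ~d) | (~a & ~b & ~b & ~d) | (~a & a & ~b & ~d) | (b & ~b & ~b & ~d) | (b & a & ~b & ~d) | e   — distribute & over |
= (~d & ~b) | e   — simplify

(~d & ~b) | e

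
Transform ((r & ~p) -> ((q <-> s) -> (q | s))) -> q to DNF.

(r & ~p & ~q & ~s) | q

((r & ~p) -> ((q <-> s) -> (q | s))) -> q
⇔ ~((r & ~p) -> ((q <-> s) -> (q | s))) | q
⇔ ~(~(r & ~p) | ((q <-> s) -> (q | s))) | q
⇔ ~(~(r & ~p) | ~(q <-> s) | q | s) | q
⇔ ~(~(r & ~p) | ~((q -> s) & (s -> q)) | q | s) | q
⇔ ~(~(r & ~p) | ~((~q | s) & (s -> q)) | q | s) | q
⇔ ~(~(r & ~p) | ~((~q | s) & (~s | q)) | q | s) | q
⇔ (~~(r & ~p) & ~~((~q | s) & (~s | q)) & ~q & ~s) | q
⇔ (r & ~p & ~~((~q | s) & (~s | q)) & ~q & ~s) | q
⇔ (r & ~p & (~q | s) & (~s | q) & ~q & ~s) | q
⇔ (r & ~p & ~q & ~s & ~q & ~s) | (r & ~p & ~q & q & ~q & ~s) | (r & ~p & s & ~s & ~q & ~s) | (r & ~p & s & q & ~q & ~s) | q
⇔ (r & ~p & ~q & ~s) | q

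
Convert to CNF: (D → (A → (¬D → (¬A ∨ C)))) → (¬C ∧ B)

(D → (A → (¬D → (¬A ∨ C)))) → (¬C ∧ B)
⇔ ¬(D → (A → (¬D → (¬A ∨ C)))) ∨ (¬C ∧ B)
⇔ ¬(¬D ∨ (A → (¬D → (¬A ∨ C)))) ∨ (¬C ∧ B)
⇔ ¬(¬D ∨ ¬A ∨ (¬D → (¬A ∨ C))) ∨ (¬C ∧ B)
⇔ ¬(¬D ∨ ¬A ∨ ¬¬D ∨ ¬A ∨ C) ∨ (¬C ∧ B)
⇔ (¬¬D ∧ ¬¬A ∧ ¬¬¬D ∧ ¬¬A ∧ ¬C) ∨ (¬C ∧ B)
⇔ (D ∧ ¬¬A ∧ ¬¬¬D ∧ ¬¬A ∧ ¬C) ∨ (¬C ∧ B)
⇔ (D ∧ A ∧ ¬¬¬D ∧ ¬¬A ∧ ¬C) ∨ (¬C ∧ B)
⇔ (D ∧ A ∧ ¬D ∧ ¬¬A ∧ ¬C) ∨ (¬C ∧ B)
⇔ (D ∧ A ∧ ¬D ∧ A ∧ ¬C) ∨ (¬C ∧ B)
⇔ (D ∨ ¬C) ∧ (D ∨ B) ∧ (A ∨ ¬C) ∧ (A ∨ B) ∧ (¬D ∨ ¬C) ∧ (¬D ∨ B) ∧ (A ∨ ¬C) ∧ (A ∨ B) ∧ (¬C ∨ ¬C) ∧ (¬C ∨ B)
⇔ (D ∨ B) ∧ (A ∨ B) ∧ (¬D ∨ B) ∧ ¬C

(D ∨ B) ∧ (A ∨ B) ∧ (¬D ∨ B) ∧ ¬C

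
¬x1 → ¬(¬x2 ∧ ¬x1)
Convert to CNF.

¬x1 → ¬(¬x2 ∧ ¬x1)
≡ ¬¬x1 ∨ ¬(¬x2 ∧ ¬x1)   [eliminate →]
≡ x1 ∨ ¬(¬x2 ∧ ¬x1)   [double negation]
≡ x1 ∨ ¬¬x2 ∨ ¬¬x1   [De Morgan]
≡ x1 ∨ x2 ∨ ¬¬x1   [double negation]
≡ x1 ∨ x2 ∨ x1   [double negation]
≡ x1 ∨ x2   [simplify]

x1 ∨ x2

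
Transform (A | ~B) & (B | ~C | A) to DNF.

(A | ~B) & (B | ~C | A)
≡ (A & B) | (A & ~C) | (A & A) | (~B & B) | (~B & ~C) | (~B & A)
≡ A | (~B & ~C)

A | (~B & ~C)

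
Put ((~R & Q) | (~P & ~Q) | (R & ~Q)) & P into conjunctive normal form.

((~R & Q) | (~P & ~Q) | (R & ~Q)) & P
= (~R | ~P | R) & (~R | ~P | ~Q) & (~R | ~Q | R) & (~R | ~Q | ~Q) & (Q | ~P | R) & (Q | ~P | ~Q) & (Q | ~Q | R) & (Q | ~Q | ~Q) & P
= (~R | ~Q) & (Q | ~P | R) & P

(~R | ~Q) & (Q | ~P | R) & P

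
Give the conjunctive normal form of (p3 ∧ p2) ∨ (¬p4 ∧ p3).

(p3 ∧ p2) ∨ (¬p4 ∧ p3)
≡ (p3 ∨ ¬p4) ∧ (p3 ∨ p3) ∧ (p2 ∨ ¬p4) ∧ (p2 ∨ p3)   [distribute ∨ over ∧]
≡ p3 ∧ (p2 ∨ ¬p4)   [simplify]

p3 ∧ (p2 ∨ ¬p4)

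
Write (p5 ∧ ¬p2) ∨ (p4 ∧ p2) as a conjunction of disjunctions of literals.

(p5 ∨ p4) ∧ (p5 ∨ p2) ∧ (¬p2 ∨ p4)

(p5 ∧ ¬p2) ∨ (p4 ∧ p2)
= (p5 ∨ p4) ∧ (p5 ∨ p2) ∧ (¬p2 ∨ p4) ∧ (¬p2 ∨ p2)   — distribute ∨ over ∧
= (p5 ∨ p4) ∧ (p5 ∨ p2) ∧ (¬p2 ∨ p4)   — simplify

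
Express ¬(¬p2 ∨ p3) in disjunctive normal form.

p2 ∧ ¬p3

¬(¬p2 ∨ p3)
= ¬¬p2 ∧ ¬p3   [De Morgan]
= p2 ∧ ¬p3   [double negation]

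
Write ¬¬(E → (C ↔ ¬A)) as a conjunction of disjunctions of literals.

(¬E ∨ ¬C ∨ ¬A) ∧ (¬E ∨ A ∨ C)

¬¬(E → (C ↔ ¬A))
= ¬¬(¬E ∨ (C ↔ ¬A))   [eliminate →]
= ¬¬(¬E ∨ ((C → ¬A) ∧ (¬A → C)))   [eliminate ↔]
= ¬¬(¬E ∨ ((¬C ∨ ¬A) ∧ (¬A → C)))   [eliminate →]
= ¬¬(¬E ∨ ((¬C ∨ ¬A) ∧ (¬¬A ∨ C)))   [eliminate →]
= ¬E ∨ ((¬C ∨ ¬A) ∧ (¬¬A ∨ C))   [double negation]
= ¬E ∨ ((¬C ∨ ¬A) ∧ (A ∨ C))   [double negation]
= (¬E ∨ ¬C ∨ ¬A) ∧ (¬E ∨ A ∨ C)   [distribute ∨ over ∧]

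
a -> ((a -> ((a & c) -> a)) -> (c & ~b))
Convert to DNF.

a -> ((a -> ((a & c) -> a)) -> (c & ~b))
≡ ~a | ((a -> ((a & c) -> a)) -> (c & ~b))   (eliminate ->)
≡ ~a | ~(a -> ((a & c) -> a)) | (c & ~b)   (eliminate ->)
≡ ~a | ~(~a | ((a & c) -> a)) | (c & ~b)   (eliminate ->)
≡ ~a | ~(~a | ~(a & c) | a) | (c & ~b)   (eliminate ->)
≡ ~a | (~~a & ~~(a & c) & ~a) | (c & ~b)   (De Morgan)
≡ ~a | (a & ~~(a & c) & ~a) | (c & ~b)   (double negation)
≡ ~a | (a & a & c & ~a) | (c & ~b)   (double negation)
≡ ~a | (c & ~b)   (simplify)

~a | (c & ~b)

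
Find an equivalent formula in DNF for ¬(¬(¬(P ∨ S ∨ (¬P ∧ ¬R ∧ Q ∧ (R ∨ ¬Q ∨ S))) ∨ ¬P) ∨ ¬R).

¬(¬(¬(P ∨ S ∨ (¬P ∧ ¬R ∧ Q ∧ (R ∨ ¬Q ∨ S))) ∨ ¬P) ∨ ¬R)
= ¬¬(¬(P ∨ S ∨ (¬P ∧ ¬R ∧ Q ∧ (R ∨ ¬Q ∨ S))) ∨ ¬P) ∧ ¬¬R   — De Morgan
= (¬(P ∨ S ∨ (¬P ∧ ¬R ∧ Q ∧ (R ∨ ¬Q ∨ S))) ∨ ¬P) ∧ ¬¬R   — double negation
= ((¬P ∧ ¬S ∧ ¬(¬P ∧ ¬R ∧ Q ∧ (R ∨ ¬Q ∨ S))) ∨ ¬P) ∧ ¬¬R   — De Morgan
= ((¬P ∧ ¬S ∧ (¬¬P ∨ ¬¬R ∨ ¬Q ∨ ¬(R ∨ ¬Q ∨ S))) ∨ ¬P) ∧ ¬¬R   — De Morgan
= ((¬P ∧ ¬S ∧ (P ∨ ¬¬R ∨ ¬Q ∨ ¬(R ∨ ¬Q ∨ S))) ∨ ¬P) ∧ ¬¬R   — double negation
= ((¬P ∧ ¬S ∧ (P ∨ R ∨ ¬Q ∨ ¬(R ∨ ¬Q ∨ S))) ∨ ¬P) ∧ ¬¬R   — double negation
= ((¬P ∧ ¬S ∧ (P ∨ R ∨ ¬Q ∨ (¬R ∧ ¬¬Q ∧ ¬S))) ∨ ¬P) ∧ ¬¬R   — De Morgan
= ((¬P ∧ ¬S ∧ (P ∨ R ∨ ¬Q ∨ (¬R ∧ Q ∧ ¬S))) ∨ ¬P) ∧ ¬¬R   — double negation
= ((¬P ∧ ¬S ∧ (P ∨ R ∨ ¬Q ∨ (¬R ∧ Q ∧ ¬S))) ∨ ¬P) ∧ R   — double negation
= (¬P ∧ ¬S ∧ P ∧ R) ∨ (¬P ∧ ¬S ∧ R ∧ R) ∨ (¬P ∧ ¬S ∧ ¬Q ∧ R) ∨ (¬P ∧ ¬S ∧ ¬R ∧ Q ∧ ¬S ∧ R) ∨ (¬P ∧ R)   — distribute ∧ over ∨
= ¬P ∧ R   — simplify

¬P ∧ R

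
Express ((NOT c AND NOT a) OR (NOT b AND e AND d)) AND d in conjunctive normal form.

(NOT c OR NOT b) AND (NOT c OR e) AND (NOT a OR NOT b) AND (NOT a OR e) AND d

((NOT c AND NOT a) OR (NOT b AND e AND d)) AND d
⇔ (NOT c OR NOT b) AND (NOT c OR e) AND (NOT c OR d) AND (NOT a OR NOT b) AND (NOT a OR e) AND (NOT a OR d) AND d   [distribute OR over AND]
⇔ (NOT c OR NOT b) AND (NOT c OR e) AND (NOT a OR NOT b) AND (NOT a OR e) AND d   [simplify]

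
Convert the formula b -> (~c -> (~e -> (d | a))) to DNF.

~b | c | e | d | a

b -> (~c -> (~e -> (d | a)))
⇔ ~b | (~c -> (~e -> (d | a)))
⇔ ~b | ~~c | (~e -> (d | a))
⇔ ~b | ~~c | ~~e | d | a
⇔ ~b | c | ~~e | d | a
⇔ ~b | c | e | d | a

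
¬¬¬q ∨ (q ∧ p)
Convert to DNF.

¬¬¬q ∨ (q ∧ p)
≡ ¬q ∨ (q ∧ p)   — double negation

¬q ∨ (q ∧ p)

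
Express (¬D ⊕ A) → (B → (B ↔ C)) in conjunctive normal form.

(¬D ⊕ A) → (B → (B ↔ C))
≡ ¬(¬D ⊕ A) ∨ (B → (B ↔ C))   (eliminate →)
≡ ¬((¬D ∨ A) ∧ ¬(¬D ∧ A)) ∨ (B → (B ↔ C))   (expand ⊕)
≡ ¬((¬D ∨ A) ∧ ¬(¬D ∧ A)) ∨ ¬B ∨ (B ↔ C)   (eliminate →)
≡ ¬((¬D ∨ A) ∧ ¬(¬D ∧ A)) ∨ ¬B ∨ ((B → C) ∧ (C → B))   (eliminate ↔)
≡ ¬((¬D ∨ A) ∧ ¬(¬D ∧ A)) ∨ ¬B ∨ ((¬B ∨ C) ∧ (C → B))   (eliminate →)
≡ ¬((¬D ∨ A) ∧ ¬(¬D ∧ A)) ∨ ¬B ∨ ((¬B ∨ C) ∧ (¬C ∨ B))   (eliminate →)
≡ ¬(¬D ∨ A) ∨ ¬¬(¬D ∧ A) ∨ ¬B ∨ ((¬B ∨ C) ∧ (¬C ∨ B))   (De Morgan)
≡ (¬¬D ∧ ¬A) ∨ ¬¬(¬D ∧ A) ∨ ¬B ∨ ((¬B ∨ C) ∧ (¬C ∨ B))   (De Morgan)
≡ (D ∧ ¬A) ∨ ¬¬(¬D ∧ A) ∨ ¬B ∨ ((¬B ∨ C) ∧ (¬C ∨ B))   (double negation)
≡ (D ∧ ¬A) ∨ (¬D ∧ A) ∨ ¬B ∨ ((¬B ∨ C) ∧ (¬C ∨ B))   (double negation)
≡ (D ∨ ¬D ∨ ¬B ∨ ¬B ∨ C) ∧ (D ∨ ¬D ∨ ¬B ∨ ¬C ∨ B) ∧ (D ∨ A ∨ ¬B ∨ ¬B ∨ C) ∧ (D ∨ A ∨ ¬B ∨ ¬C ∨ B) ∧ (¬A ∨ ¬D ∨ ¬B ∨ ¬B ∨ C) ∧ (¬A ∨ ¬D ∨ ¬B ∨ ¬C ∨ B) ∧ (¬A ∨ A ∨ ¬B ∨ ¬B ∨ C) ∧ (¬A ∨ A ∨ ¬B ∨ ¬C ∨ B)   (distribute ∨ over ∧)
≡ (D ∨ A ∨ ¬B ∨ C) ∧ (¬A ∨ ¬D ∨ ¬B ∨ C)   (simplify)

(D ∨ A ∨ ¬B ∨ C) ∧ (¬A ∨ ¬D ∨ ¬B ∨ C)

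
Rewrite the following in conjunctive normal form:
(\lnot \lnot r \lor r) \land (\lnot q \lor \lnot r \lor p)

(\lnot \lnot r \lor r) \land (\lnot q \lor \lnot r \lor p)
≡ (r \lor r) \land (\lnot q \lor \lnot r \lor p)   [double negation]
≡ r \land (\lnot q \lor \lnot r \lor p)   [simplify]

r \land (\lnot q \lor \lnot r \lor p)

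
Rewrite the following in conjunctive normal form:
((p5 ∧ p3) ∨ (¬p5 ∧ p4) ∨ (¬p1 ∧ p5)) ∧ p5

(p3 ∨ ¬p5 ∨ ¬p1) ∧ (p3 ∨ p4 ∨ ¬p1) ∧ p5

((p5 ∧ p3) ∨ (¬p5 ∧ p4) ∨ (¬p1 ∧ p5)) ∧ p5
= (p5 ∨ ¬p5 ∨ ¬p1) ∧ (p5 ∨ ¬p5 ∨ p5) ∧ (p5 ∨ p4 ∨ ¬p1) ∧ (p5 ∨ p4 ∨ p5) ∧ (p3 ∨ ¬p5 ∨ ¬p1) ∧ (p3 ∨ ¬p5 ∨ p5) ∧ (p3 ∨ p4 ∨ ¬p1) ∧ (p3 ∨ p4 ∨ p5) ∧ p5
= (p3 ∨ ¬p5 ∨ ¬p1) ∧ (p3 ∨ p4 ∨ ¬p1) ∧ p5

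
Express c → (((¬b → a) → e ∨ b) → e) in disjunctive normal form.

c → (((¬b → a) → e ∨ b) → e)
≡ ¬c ∨ (((¬b → a) → e ∨ b) → e)   — eliminate →
≡ ¬c ∨ ¬((¬b → a) → e ∨ b) ∨ e   — eliminate →
≡ ¬c ∨ ¬(¬(¬b → a) ∨ e ∨ b) ∨ e   — eliminate →
≡ ¬c ∨ ¬(¬(¬¬b ∨ a) ∨ e ∨ b) ∨ e   — eliminate →
≡ ¬c ∨ ¬¬(¬¬b ∨ a) ∧ ¬e ∧ ¬b ∨ e   — De Morgan
≡ ¬c ∨ (¬¬b ∨ a) ∧ ¬e ∧ ¬b ∨ e   — double negation
≡ ¬c ∨ (b ∨ a) ∧ ¬e ∧ ¬b ∨ e   — double negation
≡ ¬c ∨ b ∧ ¬e ∧ ¬b ∨ a ∧ ¬e ∧ ¬b ∨ e   — distribute ∧ over ∨
≡ ¬c ∨ a ∧ ¬e ∧ ¬b ∨ e   — simplify

¬c ∨ a ∧ ¬e ∧ ¬b ∨ e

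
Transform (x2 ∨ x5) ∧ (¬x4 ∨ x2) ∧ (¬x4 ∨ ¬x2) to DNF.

(x2 ∨ x5) ∧ (¬x4 ∨ x2) ∧ (¬x4 ∨ ¬x2)
≡ (x2 ∧ ¬x4 ∧ ¬x4) ∨ (x2 ∧ ¬x4 ∧ ¬x2) ∨ (x2 ∧ x2 ∧ ¬x4) ∨ (x2 ∧ x2 ∧ ¬x2) ∨ (x5 ∧ ¬x4 ∧ ¬x4) ∨ (x5 ∧ ¬x4 ∧ ¬x2) ∨ (x5 ∧ x2 ∧ ¬x4) ∨ (x5 ∧ x2 ∧ ¬x2)   [distribute ∧ over ∨]
≡ (x2 ∧ ¬x4) ∨ (x5 ∧ ¬x4)   [simplify]

(x2 ∧ ¬x4) ∨ (x5 ∧ ¬x4)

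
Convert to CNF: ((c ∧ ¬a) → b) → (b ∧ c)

((c ∧ ¬a) → b) → (b ∧ c)
≡ ¬((c ∧ ¬a) → b) ∨ (b ∧ c)   [eliminate →]
≡ ¬(¬(c ∧ ¬a) ∨ b) ∨ (b ∧ c)   [eliminate →]
≡ (¬¬(c ∧ ¬a) ∧ ¬b) ∨ (b ∧ c)   [De Morgan]
≡ (c ∧ ¬a ∧ ¬b) ∨ (b ∧ c)   [double negation]
≡ (c ∨ b) ∧ (c ∨ c) ∧ (¬a ∨ b) ∧ (¬a ∨ c) ∧ (¬b ∨ b) ∧ (¬b ∨ c)   [distribute ∨ over ∧]
≡ c ∧ (¬a ∨ b)   [simplify]

c ∧ (¬a ∨ b)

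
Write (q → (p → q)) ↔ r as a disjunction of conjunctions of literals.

(r ∧ ¬q) ∨ (r ∧ ¬p) ∨ (r ∧ q)

(q → (p → q)) ↔ r
≡ ((q → (p → q)) → r) ∧ (r → (q → (p → q)))
≡ (¬(q → (p → q)) ∨ r) ∧ (r → (q → (p → q)))
≡ (¬(¬q ∨ (p → q)) ∨ r) ∧ (r → (q → (p → q)))
≡ (¬(¬q ∨ ¬p ∨ q) ∨ r) ∧ (r → (q → (p → q)))
≡ (¬(¬q ∨ ¬p ∨ q) ∨ r) ∧ (¬r ∨ (q → (p → q)))
≡ (¬(¬q ∨ ¬p ∨ q) ∨ r) ∧ (¬r ∨ ¬q ∨ (p → q))
≡ (¬(¬q ∨ ¬p ∨ q) ∨ r) ∧ (¬r ∨ ¬q ∨ ¬p ∨ q)
≡ ((¬¬q ∧ ¬¬p ∧ ¬q) ∨ r) ∧ (¬r ∨ ¬q ∨ ¬p ∨ q)
≡ ((q ∧ ¬¬p ∧ ¬q) ∨ r) ∧ (¬r ∨ ¬q ∨ ¬p ∨ q)
≡ ((q ∧ p ∧ ¬q) ∨ r) ∧ (¬r ∨ ¬q ∨ ¬p ∨ q)
≡ (q ∧ p ∧ ¬q ∧ ¬r) ∨ (q ∧ p ∧ ¬q ∧ ¬q) ∨ (q ∧ p ∧ ¬q ∧ ¬p) ∨ (q ∧ p ∧ ¬q ∧ q) ∨ (r ∧ ¬r) ∨ (r ∧ ¬q) ∨ (r ∧ ¬p) ∨ (r ∧ q)
≡ (r ∧ ¬q) ∨ (r ∧ ¬p) ∨ (r ∧ q)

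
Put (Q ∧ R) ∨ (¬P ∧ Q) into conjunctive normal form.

Q ∧ (R ∨ ¬P)

(Q ∧ R) ∨ (¬P ∧ Q)
= (Q ∨ ¬P) ∧ (Q ∨ Q) ∧ (R ∨ ¬P) ∧ (R ∨ Q)   [distribute ∨ over ∧]
= Q ∧ (R ∨ ¬P)   [simplify]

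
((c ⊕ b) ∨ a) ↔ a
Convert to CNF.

((c ⊕ b) ∨ a) ↔ a
⇔ (((c ⊕ b) ∨ a) → a) ∧ (a → ((c ⊕ b) ∨ a))   (eliminate ↔)
⇔ (¬((c ⊕ b) ∨ a) ∨ a) ∧ (a → ((c ⊕ b) ∨ a))   (eliminate →)
⇔ (¬(((c ∨ b) ∧ ¬(c ∧ b)) ∨ a) ∨ a) ∧ (a → ((c ⊕ b) ∨ a))   (expand ⊕)
⇔ (¬(((c ∨ b) ∧ ¬(c ∧ b)) ∨ a) ∨ a) ∧ (¬a ∨ (c ⊕ b) ∨ a)   (eliminate →)
⇔ (¬(((c ∨ b) ∧ ¬(c ∧ b)) ∨ a) ∨ a) ∧ (¬a ∨ ((c ∨ b) ∧ ¬(c ∧ b)) ∨ a)   (expand ⊕)
⇔ ((¬((c ∨ b) ∧ ¬(c ∧ b)) ∧ ¬a) ∨ a) ∧ (¬a ∨ ((c ∨ b) ∧ ¬(c ∧ b)) ∨ a)   (De Morgan)
⇔ (((¬(c ∨ b) ∨ ¬¬(c ∧ b)) ∧ ¬a) ∨ a) ∧ (¬a ∨ ((c ∨ b) ∧ ¬(c ∧ b)) ∨ a)   (De Morgan)
⇔ ((((¬c ∧ ¬b) ∨ ¬¬(c ∧ b)) ∧ ¬a) ∨ a) ∧ (¬a ∨ ((c ∨ b) ∧ ¬(c ∧ b)) ∨ a)   (De Morgan)
⇔ ((((¬c ∧ ¬b) ∨ (c ∧ b)) ∧ ¬a) ∨ a) ∧ (¬a ∨ ((c ∨ b) ∧ ¬(c ∧ b)) ∨ a)   (double negation)
⇔ ((((¬c ∧ ¬b) ∨ (c ∧ b)) ∧ ¬a) ∨ a) ∧ (¬a ∨ ((c ∨ b) ∧ (¬c ∨ ¬b)) ∨ a)   (De Morgan)
⇔ (¬c ∨ c ∨ a) ∧ (¬c ∨ b ∨ a) ∧ (¬b ∨ c ∨ a) ∧ (¬b ∨ b ∨ a) ∧ (¬a ∨ a) ∧ (¬a ∨ c ∨ b ∨ a) ∧ (¬a ∨ ¬c ∨ ¬b ∨ a)   (distribute ∨ over ∧)
⇔ (¬c ∨ b ∨ a) ∧ (¬b ∨ c ∨ a)   (simplify)

(¬c ∨ b ∨ a) ∧ (¬b ∨ c ∨ a)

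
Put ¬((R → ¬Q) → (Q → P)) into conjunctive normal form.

(¬R ∨ ¬Q) ∧ Q ∧ ¬P

¬((R → ¬Q) → (Q → P))
⇔ ¬(¬(R → ¬Q) ∨ (Q → P))   [eliminate →]
⇔ ¬(¬(¬R ∨ ¬Q) ∨ (Q → P))   [eliminate →]
⇔ ¬(¬(¬R ∨ ¬Q) ∨ ¬Q ∨ P)   [eliminate →]
⇔ ¬¬(¬R ∨ ¬Q) ∧ ¬¬Q ∧ ¬P   [De Morgan]
⇔ (¬R ∨ ¬Q) ∧ ¬¬Q ∧ ¬P   [double negation]
⇔ (¬R ∨ ¬Q) ∧ Q ∧ ¬P   [double negation]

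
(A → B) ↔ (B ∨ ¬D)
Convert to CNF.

(A → B) ↔ (B ∨ ¬D)
≡ ((A → B) → (B ∨ ¬D)) ∧ ((B ∨ ¬D) → (A → B))   [eliminate ↔]
≡ (¬(A → B) ∨ B ∨ ¬D) ∧ ((B ∨ ¬D) → (A → B))   [eliminate →]
≡ (¬(¬A ∨ B) ∨ B ∨ ¬D) ∧ ((B ∨ ¬D) → (A → B))   [eliminate →]
≡ (¬(¬A ∨ B) ∨ B ∨ ¬D) ∧ (¬(B ∨ ¬D) ∨ (A → B))   [eliminate →]
≡ (¬(¬A ∨ B) ∨ B ∨ ¬D) ∧ (¬(B ∨ ¬D) ∨ ¬A ∨ B)   [eliminate →]
≡ ((¬¬A ∧ ¬B) ∨ B ∨ ¬D) ∧ (¬(B ∨ ¬D) ∨ ¬A ∨ B)   [De Morgan]
≡ ((A ∧ ¬B) ∨ B ∨ ¬D) ∧ (¬(B ∨ ¬D) ∨ ¬A ∨ B)   [double negation]
≡ ((A ∧ ¬B) ∨ B ∨ ¬D) ∧ ((¬B ∧ ¬¬D) ∨ ¬A ∨ B)   [De Morgan]
≡ ((A ∧ ¬B) ∨ B ∨ ¬D) ∧ ((¬B ∧ D) ∨ ¬A ∨ B)   [double negation]
≡ (A ∨ B ∨ ¬D) ∧ (¬B ∨ B ∨ ¬D) ∧ (¬B ∨ ¬A ∨ B) ∧ (D ∨ ¬A ∨ B)   [distribute ∨ over ∧]
≡ (A ∨ B ∨ ¬D) ∧ (D ∨ ¬A ∨ B)   [simplify]

(A ∨ B ∨ ¬D) ∧ (D ∨ ¬A ∨ B)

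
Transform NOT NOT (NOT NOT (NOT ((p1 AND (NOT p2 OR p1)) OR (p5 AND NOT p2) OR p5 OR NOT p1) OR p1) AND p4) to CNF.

NOT NOT (NOT NOT (NOT ((p1 AND (NOT p2 OR p1)) OR (p5 AND NOT p2) OR p5 OR NOT p1) OR p1) AND p4)
⇔ NOT NOT (NOT ((p1 AND (NOT p2 OR p1)) OR (p5 AND NOT p2) OR p5 OR NOT p1) OR p1) AND p4   [double negation]
⇔ (NOT ((p1 AND (NOT p2 OR p1)) OR (p5 AND NOT p2) OR p5 OR NOT p1) OR p1) AND p4   [double negation]
⇔ ((NOT (p1 AND (NOT p2 OR p1)) AND NOT (p5 AND NOT p2) AND NOT p5 AND NOT NOT p1) OR p1) AND p4   [De Morgan]
⇔ (((NOT p1 OR NOT (NOT p2 OR p1)) AND NOT (p5 AND NOT p2) AND NOT p5 AND NOT NOT p1) OR p1) AND p4   [De Morgan]
⇔ (((NOT p1 OR (NOT NOT p2 AND NOT p1)) AND NOT (p5 AND NOT p2) AND NOT p5 AND NOT NOT p1) OR p1) AND p4   [De Morgan]
⇔ (((NOT p1 OR (p2 AND NOT p1)) AND NOT (p5 AND NOT p2) AND NOT p5 AND NOT NOT p1) OR p1) AND p4   [double negation]
⇔ (((NOT p1 OR (p2 AND NOT p1)) AND (NOT p5 OR NOT NOT p2) AND NOT p5 AND NOT NOT p1) OR p1) AND p4   [De Morgan]
⇔ (((NOT p1 OR (p2 AND NOT p1)) AND (NOT p5 OR p2) AND NOT p5 AND NOT NOT p1) OR p1) AND p4   [double negation]
⇔ (((NOT p1 OR (p2 AND NOT p1)) AND (NOT p5 OR p2) AND NOT p5 AND p1) OR p1) AND p4   [double negation]
⇔ (NOT p1 OR p2 OR p1) AND (NOT p1 OR NOT p1 OR p1) AND (NOT p5 OR p2 OR p1) AND (NOT p5 OR p1) AND (p1 OR p1) AND p4   [distribute OR over AND]
⇔ p1 AND p4   [simplify]

p1 AND p4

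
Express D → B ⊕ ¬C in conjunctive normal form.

D → B ⊕ ¬C
= ¬D ∨ (B ⊕ ¬C)   (eliminate →)
= ¬D ∨ (B ∨ ¬C) ∧ ¬(B ∧ ¬C)   (expand ⊕)
= ¬D ∨ (B ∨ ¬C) ∧ (¬B ∨ ¬¬C)   (De Morgan)
= ¬D ∨ (B ∨ ¬C) ∧ (¬B ∨ C)   (double negation)
= (¬D ∨ B ∨ ¬C) ∧ (¬D ∨ ¬B ∨ C)   (distribute ∨ over ∧)

(¬D ∨ B ∨ ¬C) ∧ (¬D ∨ ¬B ∨ C)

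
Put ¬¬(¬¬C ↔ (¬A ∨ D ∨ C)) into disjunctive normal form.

(¬C ∧ A ∧ ¬D) ∨ C

¬¬(¬¬C ↔ (¬A ∨ D ∨ C))
≡ ¬¬((¬¬C → (¬A ∨ D ∨ C)) ∧ ((¬A ∨ D ∨ C) → ¬¬C))   — eliminate ↔
≡ ¬¬((¬¬¬C ∨ ¬A ∨ D ∨ C) ∧ ((¬A ∨ D ∨ C) → ¬¬C))   — eliminate →
≡ ¬¬((¬¬¬C ∨ ¬A ∨ D ∨ C) ∧ (¬(¬A ∨ D ∨ C) ∨ ¬¬C))   — eliminate →
≡ (¬¬¬C ∨ ¬A ∨ D ∨ C) ∧ (¬(¬A ∨ D ∨ C) ∨ ¬¬C)   — double negation
≡ (¬C ∨ ¬A ∨ D ∨ C) ∧ (¬(¬A ∨ D ∨ C) ∨ ¬¬C)   — double negation
≡ (¬C ∨ ¬A ∨ D ∨ C) ∧ ((¬¬A ∧ ¬D ∧ ¬C) ∨ ¬¬C)   — De Morgan
≡ (¬C ∨ ¬A ∨ D ∨ C) ∧ ((A ∧ ¬D ∧ ¬C) ∨ ¬¬C)   — double negation
≡ (¬C ∨ ¬A ∨ D ∨ C) ∧ ((A ∧ ¬D ∧ ¬C) ∨ C)   — double negation
≡ (¬C ∧ A ∧ ¬D ∧ ¬C) ∨ (¬C ∧ C) ∨ (¬A ∧ A ∧ ¬D ∧ ¬C) ∨ (¬A ∧ C) ∨ (D ∧ A ∧ ¬D ∧ ¬C) ∨ (D ∧ C) ∨ (C ∧ A ∧ ¬D ∧ ¬C) ∨ (C ∧ C)   — distribute ∧ over ∨
≡ (¬C ∧ A ∧ ¬D) ∨ C   — simplify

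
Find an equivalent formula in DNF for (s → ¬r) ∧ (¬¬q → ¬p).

(¬s ∧ ¬q) ∨ (¬s ∧ ¬p) ∨ (¬r ∧ ¬q) ∨ (¬r ∧ ¬p)

(s → ¬r) ∧ (¬¬q → ¬p)
≡ (¬s ∨ ¬r) ∧ (¬¬q → ¬p)   [eliminate →]
≡ (¬s ∨ ¬r) ∧ (¬¬¬q ∨ ¬p)   [eliminate →]
≡ (¬s ∨ ¬r) ∧ (¬q ∨ ¬p)   [double negation]
≡ (¬s ∧ ¬q) ∨ (¬s ∧ ¬p) ∨ (¬r ∧ ¬q) ∨ (¬r ∧ ¬p)   [distribute ∧ over ∨]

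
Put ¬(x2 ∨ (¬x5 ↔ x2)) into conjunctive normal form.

¬(x2 ∨ (¬x5 ↔ x2))
= ¬(x2 ∨ ((¬x5 → x2) ∧ (x2 → ¬x5)))   (eliminate ↔)
= ¬(x2 ∨ ((¬¬x5 ∨ x2) ∧ (x2 → ¬x5)))   (eliminate →)
= ¬(x2 ∨ ((¬¬x5 ∨ x2) ∧ (¬x2 ∨ ¬x5)))   (eliminate →)
= ¬x2 ∧ ¬((¬¬x5 ∨ x2) ∧ (¬x2 ∨ ¬x5))   (De Morgan)
= ¬x2 ∧ (¬(¬¬x5 ∨ x2) ∨ ¬(¬x2 ∨ ¬x5))   (De Morgan)
= ¬x2 ∧ ((¬¬¬x5 ∧ ¬x2) ∨ ¬(¬x2 ∨ ¬x5))   (De Morgan)
= ¬x2 ∧ ((¬x5 ∧ ¬x2) ∨ ¬(¬x2 ∨ ¬x5))   (double negation)
= ¬x2 ∧ ((¬x5 ∧ ¬x2) ∨ (¬¬x2 ∧ ¬¬x5))   (De Morgan)
= ¬x2 ∧ ((¬x5 ∧ ¬x2) ∨ (x2 ∧ ¬¬x5))   (double negation)
= ¬x2 ∧ ((¬x5 ∧ ¬x2) ∨ (x2 ∧ x5))   (double negation)
= ¬x2 ∧ (¬x5 ∨ x2) ∧ (¬x5 ∨ x5) ∧ (¬x2 ∨ x2) ∧ (¬x2 ∨ x5)   (distribute ∨ over ∧)
= ¬x2 ∧ (¬x5 ∨ x2)   (simplify)

¬x2 ∧ (¬x5 ∨ x2)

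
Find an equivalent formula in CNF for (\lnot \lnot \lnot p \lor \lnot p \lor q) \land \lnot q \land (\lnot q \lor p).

(\lnot \lnot \lnot p \lor \lnot p \lor q) \land \lnot q \land (\lnot q \lor p)
= (\lnot p \lor \lnot p \lor q) \land \lnot q \land (\lnot q \lor p)
= (\lnot p \lor q) \land \lnot q

(\lnot p \lor q) \land \lnot q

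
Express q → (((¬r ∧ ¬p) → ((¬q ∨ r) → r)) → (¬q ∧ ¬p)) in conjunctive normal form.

q → (((¬r ∧ ¬p) → ((¬q ∨ r) → r)) → (¬q ∧ ¬p))
≡ ¬q ∨ (((¬r ∧ ¬p) → ((¬q ∨ r) → r)) → (¬q ∧ ¬p))   — eliminate →
≡ ¬q ∨ ¬((¬r ∧ ¬p) → ((¬q ∨ r) → r)) ∨ (¬q ∧ ¬p)   — eliminate →
≡ ¬q ∨ ¬(¬(¬r ∧ ¬p) ∨ ((¬q ∨ r) → r)) ∨ (¬q ∧ ¬p)   — eliminate →
≡ ¬q ∨ ¬(¬(¬r ∧ ¬p) ∨ ¬(¬q ∨ r) ∨ r) ∨ (¬q ∧ ¬p)   — eliminate →
≡ ¬q ∨ (¬¬(¬r ∧ ¬p) ∧ ¬¬(¬q ∨ r) ∧ ¬r) ∨ (¬q ∧ ¬p)   — De Morgan
≡ ¬q ∨ (¬r ∧ ¬p ∧ ¬¬(¬q ∨ r) ∧ ¬r) ∨ (¬q ∧ ¬p)   — double negation
≡ ¬q ∨ (¬r ∧ ¬p ∧ (¬q ∨ r) ∧ ¬r) ∨ (¬q ∧ ¬p)   — double negation
≡ (¬q ∨ ¬r ∨ ¬q) ∧ (¬q ∨ ¬r ∨ ¬p) ∧ (¬q ∨ ¬p ∨ ¬q) ∧ (¬q ∨ ¬p ∨ ¬p) ∧ (¬q ∨ ¬q ∨ r ∨ ¬q) ∧ (¬q ∨ ¬q ∨ r ∨ ¬p) ∧ (¬q ∨ ¬r ∨ ¬q) ∧ (¬q ∨ ¬r ∨ ¬p)   — distribute ∨ over ∧
≡ (¬q ∨ ¬r) ∧ (¬q ∨ ¬p) ∧ (¬q ∨ r)   — simplify

(¬q ∨ ¬r) ∧ (¬q ∨ ¬p) ∧ (¬q ∨ r)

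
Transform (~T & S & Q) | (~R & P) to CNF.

(~T | ~R) & (~T | P) & (S | ~R) & (S | P) & (Q | ~R) & (Q | P)

(~T & S & Q) | (~R & P)
≡ (~T | ~R) & (~T | P) & (S | ~R) & (S | P) & (Q | ~R) & (Q | P)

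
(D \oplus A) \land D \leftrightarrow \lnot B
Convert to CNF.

(\lnot D \lor A \lor \lnot B) \land (B \lor \lnot D \lor \lnot A) \land (B \lor D)

(D \oplus A) \land D \leftrightarrow \lnot B
≡ ((D \oplus A) \land D \to \lnot B) \land (\lnot B \to (D \oplus A) \land D)
≡ (\lnot ((D \oplus A) \land D) \lor \lnot B) \land (\lnot B \to (D \oplus A) \land D)
≡ (\lnot ((D \lor A) \land \lnot (D \land A) \land D) \lor \lnot B) \land (\lnot B \to (D \oplus A) \land D)
≡ (\lnot ((D \lor A) \land \lnot (D \land A) \land D) \lor \lnot B) \land (\lnot \lnot B \lor (D \oplus A) \land D)
≡ (\lnot ((D \lor A) \land \lnot (D \land A) \land D) \lor \lnot B) \land (\lnot \lnot B \lor (D \lor A) \land \lnot (D \land A) \land D)
≡ (\lnot (D \lor A) \lor \lnot \lnot (D \land A) \lor \lnot D \lor \lnot B) \land (\lnot \lnot B \lor (D \lor A) \land \lnot (D \land A) \land D)
≡ (\lnot D \land \lnot A \lor \lnot \lnot (D \land A) \lor \lnot D \lor \lnot B) \land (\lnot \lnot B \lor (D \lor A) \land \lnot (D \land A) \land D)
≡ (\lnot D \land \lnot A \lor D \land A \lor \lnot D \lor \lnot B) \land (\lnot \lnot B \lor (D \lor A) \land \lnot (D \land A) \land D)
≡ (\lnot D \land \lnot A \lor D \land A \lor \lnot D \lor \lnot B) \land (B \lor (D \lor A) \land \lnot (D \land A) \land D)
≡ (\lnot D \land \lnot A \lor D \land A \lor \lnot D \lor \lnot B) \land (B \lor (D \lor A) \land (\lnot D \lor \lnot A) \land D)
≡ (\lnot D \lor D \lor \lnot D \lor \lnot B) \land (\lnot D \lor A \lor \lnot D \lor \lnot B) \land (\lnot A \lor D \lor \lnot D \lor \lnot B) \land (\lnot A \lor A \lor \lnot D \lor \lnot B) \land (B \lor D \lor A) \land (B \lor \lnot D \lor \lnot A) \land (B \lor D)
≡ (\lnot D \lor A \lor \lnot B) \land (B \lor \lnot D \lor \lnot A) \land (B \lor D)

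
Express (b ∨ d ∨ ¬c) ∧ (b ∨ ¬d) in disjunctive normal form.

b ∨ (¬c ∧ ¬d)

(b ∨ d ∨ ¬c) ∧ (b ∨ ¬d)
≡ (b ∧ b) ∨ (b ∧ ¬d) ∨ (d ∧ b) ∨ (d ∧ ¬d) ∨ (¬c ∧ b) ∨ (¬c ∧ ¬d)
≡ b ∨ (¬c ∧ ¬d)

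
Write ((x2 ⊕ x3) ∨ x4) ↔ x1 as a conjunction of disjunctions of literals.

((x2 ⊕ x3) ∨ x4) ↔ x1
≡ (((x2 ⊕ x3) ∨ x4) → x1) ∧ (x1 → ((x2 ⊕ x3) ∨ x4))
≡ (¬((x2 ⊕ x3) ∨ x4) ∨ x1) ∧ (x1 → ((x2 ⊕ x3) ∨ x4))
≡ (¬(((x2 ∨ x3) ∧ ¬(x2 ∧ x3)) ∨ x4) ∨ x1) ∧ (x1 → ((x2 ⊕ x3) ∨ x4))
≡ (¬(((x2 ∨ x3) ∧ ¬(x2 ∧ x3)) ∨ x4) ∨ x1) ∧ (¬x1 ∨ (x2 ⊕ x3) ∨ x4)
≡ (¬(((x2 ∨ x3) ∧ ¬(x2 ∧ x3)) ∨ x4) ∨ x1) ∧ (¬x1 ∨ ((x2 ∨ x3) ∧ ¬(x2 ∧ x3)) ∨ x4)
≡ ((¬((x2 ∨ x3) ∧ ¬(x2 ∧ x3)) ∧ ¬x4) ∨ x1) ∧ (¬x1 ∨ ((x2 ∨ x3) ∧ ¬(x2 ∧ x3)) ∨ x4)
≡ (((¬(x2 ∨ x3) ∨ ¬¬(x2 ∧ x3)) ∧ ¬x4) ∨ x1) ∧ (¬x1 ∨ ((x2 ∨ x3) ∧ ¬(x2 ∧ x3)) ∨ x4)
≡ ((((¬x2 ∧ ¬x3) ∨ ¬¬(x2 ∧ x3)) ∧ ¬x4) ∨ x1) ∧ (¬x1 ∨ ((x2 ∨ x3) ∧ ¬(x2 ∧ x3)) ∨ x4)
≡ ((((¬x2 ∧ ¬x3) ∨ (x2 ∧ x3)) ∧ ¬x4) ∨ x1) ∧ (¬x1 ∨ ((x2 ∨ x3) ∧ ¬(x2 ∧ x3)) ∨ x4)
≡ ((((¬x2 ∧ ¬x3) ∨ (x2 ∧ x3)) ∧ ¬x4) ∨ x1) ∧ (¬x1 ∨ ((x2 ∨ x3) ∧ (¬x2 ∨ ¬x3)) ∨ x4)
≡ (¬x2 ∨ x2 ∨ x1) ∧ (¬x2 ∨ x3 ∨ x1) ∧ (¬x3 ∨ x2 ∨ x1) ∧ (¬x3 ∨ x3 ∨ x1) ∧ (¬x4 ∨ x1) ∧ (¬x1 ∨ x2 ∨ x3 ∨ x4) ∧ (¬x1 ∨ ¬x2 ∨ ¬x3 ∨ x4)
≡ (¬x2 ∨ x3 ∨ x1) ∧ (¬x3 ∨ x2 ∨ x1) ∧ (¬x4 ∨ x1) ∧ (¬x1 ∨ x2 ∨ x3 ∨ x4) ∧ (¬x1 ∨ ¬x2 ∨ ¬x3 ∨ x4)

(¬x2 ∨ x3 ∨ x1) ∧ (¬x3 ∨ x2 ∨ x1) ∧ (¬x4 ∨ x1) ∧ (¬x1 ∨ x2 ∨ x3 ∨ x4) ∧ (¬x1 ∨ ¬x2 ∨ ¬x3 ∨ x4)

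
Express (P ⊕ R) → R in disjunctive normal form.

(¬P ∧ ¬R) ∨ R

(P ⊕ R) → R
≡ ¬(P ⊕ R) ∨ R   (eliminate →)
≡ ¬((P ∧ ¬R) ∨ (¬P ∧ R)) ∨ R   (expand ⊕)
≡ (¬(P ∧ ¬R) ∧ ¬(¬P ∧ R)) ∨ R   (De Morgan)
≡ ((¬P ∨ ¬¬R) ∧ ¬(¬P ∧ R)) ∨ R   (De Morgan)
≡ ((¬P ∨ R) ∧ ¬(¬P ∧ R)) ∨ R   (double negation)
≡ ((¬P ∨ R) ∧ (¬¬P ∨ ¬R)) ∨ R   (De Morgan)
≡ ((¬P ∨ R) ∧ (P ∨ ¬R)) ∨ R   (double negation)
≡ (¬P ∧ P) ∨ (¬P ∧ ¬R) ∨ (R ∧ P) ∨ (R ∧ ¬R) ∨ R   (distribute ∧ over ∨)
≡ (¬P ∧ ¬R) ∨ R   (simplify)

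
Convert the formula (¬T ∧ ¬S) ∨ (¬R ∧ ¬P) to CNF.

(¬T ∨ ¬R) ∧ (¬T ∨ ¬P) ∧ (¬S ∨ ¬R) ∧ (¬S ∨ ¬P)

(¬T ∧ ¬S) ∨ (¬R ∧ ¬P)
⇔ (¬T ∨ ¬R) ∧ (¬T ∨ ¬P) ∧ (¬S ∨ ¬R) ∧ (¬S ∨ ¬P)   [distribute ∨ over ∧]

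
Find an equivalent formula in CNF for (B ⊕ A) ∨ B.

(B ⊕ A) ∨ B
≡ (B ∨ A) ∧ ¬(B ∧ A) ∨ B   — expand ⊕
≡ (B ∨ A) ∧ (¬B ∨ ¬A) ∨ B   — De Morgan
≡ (B ∨ A ∨ B) ∧ (¬B ∨ ¬A ∨ B)   — distribute ∨ over ∧
≡ B ∨ A   — simplify

B ∨ A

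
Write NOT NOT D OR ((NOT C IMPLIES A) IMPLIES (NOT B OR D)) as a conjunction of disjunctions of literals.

NOT NOT D OR ((NOT C IMPLIES A) IMPLIES (NOT B OR D))
≡ NOT NOT D OR NOT (NOT C IMPLIES A) OR NOT B OR D   — eliminate IMPLIES
≡ NOT NOT D OR NOT (NOT NOT C OR A) OR NOT B OR D   — eliminate IMPLIES
≡ D OR NOT (NOT NOT C OR A) OR NOT B OR D   — double negation
≡ D OR (NOT NOT NOT C AND NOT A) OR NOT B OR D   — De Morgan
≡ D OR (NOT C AND NOT A) OR NOT B OR D   — double negation
≡ (D OR NOT C OR NOT B OR D) AND (D OR NOT A OR NOT B OR D)   — distribute OR over AND
≡ (D OR NOT C OR NOT B) AND (D OR NOT A OR NOT B)   — simplify

(D OR NOT C OR NOT B) AND (D OR NOT A OR NOT B)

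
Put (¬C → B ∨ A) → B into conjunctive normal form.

(¬C → B ∨ A) → B
≡ ¬(¬C → B ∨ A) ∨ B   [eliminate →]
≡ ¬(¬¬C ∨ B ∨ A) ∨ B   [eliminate →]
≡ ¬¬¬C ∧ ¬B ∧ ¬A ∨ B   [De Morgan]
≡ ¬C ∧ ¬B ∧ ¬A ∨ B   [double negation]
≡ (¬C ∨ B) ∧ (¬B ∨ B) ∧ (¬A ∨ B)   [distribute ∨ over ∧]
≡ (¬C ∨ B) ∧ (¬A ∨ B)   [simplify]

(¬C ∨ B) ∧ (¬A ∨ B)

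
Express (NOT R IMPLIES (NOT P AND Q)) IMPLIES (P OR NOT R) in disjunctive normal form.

P OR NOT R

(NOT R IMPLIES (NOT P AND Q)) IMPLIES (P OR NOT R)
≡ NOT (NOT R IMPLIES (NOT P AND Q)) OR P OR NOT R   [eliminate IMPLIES]
≡ NOT (NOT NOT R OR (NOT P AND Q)) OR P OR NOT R   [eliminate IMPLIES]
≡ (NOT NOT NOT R AND NOT (NOT P AND Q)) OR P OR NOT R   [De Morgan]
≡ (NOT R AND NOT (NOT P AND Q)) OR P OR NOT R   [double negation]
≡ (NOT R AND (NOT NOT P OR NOT Q)) OR P OR NOT R   [De Morgan]
≡ (NOT R AND (P OR NOT Q)) OR P OR NOT R   [double negation]
≡ (NOT R AND P) OR (NOT R AND NOT Q) OR P OR NOT R   [distribute AND over OR]
≡ P OR NOT R   [simplify]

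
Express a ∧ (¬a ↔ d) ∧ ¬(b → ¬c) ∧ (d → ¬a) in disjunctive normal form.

a ∧ ¬d ∧ b ∧ c

a ∧ (¬a ↔ d) ∧ ¬(b → ¬c) ∧ (d → ¬a)
≡ a ∧ (¬a → d) ∧ (d → ¬a) ∧ ¬(b → ¬c) ∧ (d → ¬a)   — eliminate ↔
≡ a ∧ (¬¬a ∨ d) ∧ (d → ¬a) ∧ ¬(b → ¬c) ∧ (d → ¬a)   — eliminate →
≡ a ∧ (¬¬a ∨ d) ∧ (¬d ∨ ¬a) ∧ ¬(b → ¬c) ∧ (d → ¬a)   — eliminate →
≡ a ∧ (¬¬a ∨ d) ∧ (¬d ∨ ¬a) ∧ ¬(¬b ∨ ¬c) ∧ (d → ¬a)   — eliminate →
≡ a ∧ (¬¬a ∨ d) ∧ (¬d ∨ ¬a) ∧ ¬(¬b ∨ ¬c) ∧ (¬d ∨ ¬a)   — eliminate →
≡ a ∧ (a ∨ d) ∧ (¬d ∨ ¬a) ∧ ¬(¬b ∨ ¬c) ∧ (¬d ∨ ¬a)   — double negation
≡ a ∧ (a ∨ d) ∧ (¬d ∨ ¬a) ∧ ¬¬b ∧ ¬¬c ∧ (¬d ∨ ¬a)   — De Morgan
≡ a ∧ (a ∨ d) ∧ (¬d ∨ ¬a) ∧ b ∧ ¬¬c ∧ (¬d ∨ ¬a)   — double negation
≡ a ∧ (a ∨ d) ∧ (¬d ∨ ¬a) ∧ b ∧ c ∧ (¬d ∨ ¬a)   — double negation
≡ (a ∧ a ∧ ¬d ∧ b ∧ c ∧ ¬d) ∨ (a ∧ a ∧ ¬d ∧ b ∧ c ∧ ¬a) ∨ (a ∧ a ∧ ¬a ∧ b ∧ c ∧ ¬d) ∨ (a ∧ a ∧ ¬a ∧ b ∧ c ∧ ¬a) ∨ (a ∧ d ∧ ¬d ∧ b ∧ c ∧ ¬d) ∨ (a ∧ d ∧ ¬d ∧ b ∧ c ∧ ¬a) ∨ (a ∧ d ∧ ¬a ∧ b ∧ c ∧ ¬d) ∨ (a ∧ d ∧ ¬a ∧ b ∧ c ∧ ¬a)   — distribute ∧ over ∨
≡ a ∧ ¬d ∧ b ∧ c   — simplify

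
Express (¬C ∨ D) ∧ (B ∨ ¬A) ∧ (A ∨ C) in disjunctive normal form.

(¬C ∧ B ∧ A) ∨ (D ∧ B ∧ A) ∨ (D ∧ B ∧ C) ∨ (D ∧ ¬A ∧ C)

(¬C ∨ D) ∧ (B ∨ ¬A) ∧ (A ∨ C)
= (¬C ∧ B ∧ A) ∨ (¬C ∧ B ∧ C) ∨ (¬C ∧ ¬A ∧ A) ∨ (¬C ∧ ¬A ∧ C) ∨ (D ∧ B ∧ A) ∨ (D ∧ B ∧ C) ∨ (D ∧ ¬A ∧ A) ∨ (D ∧ ¬A ∧ C)   [distribute ∧ over ∨]
= (¬C ∧ B ∧ A) ∨ (D ∧ B ∧ A) ∨ (D ∧ B ∧ C) ∨ (D ∧ ¬A ∧ C)   [simplify]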